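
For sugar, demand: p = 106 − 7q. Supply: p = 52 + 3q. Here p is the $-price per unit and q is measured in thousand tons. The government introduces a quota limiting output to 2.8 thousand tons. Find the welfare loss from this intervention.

Competitive equilibrium: 106 − 7q = 52 + 3q → q* = 5.4, p* = 68.2.
At q = 2.8: demand price = 106 − 7·2.8 = 86.4; supply price = 52 + 3·2.8 = 60.4.
Δq = 5.4 − 2.8 = 2.6; wedge = 86.4 − 60.4 = 26.
Welfare loss = ½ × 2.6 × 26 = $33.80 thousand.

$33.80 thousand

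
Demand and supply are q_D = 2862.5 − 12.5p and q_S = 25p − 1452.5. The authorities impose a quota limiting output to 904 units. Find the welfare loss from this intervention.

In inverse form: demand p = 229 − 0.08q, supply p = 58.1 + 0.04q.
Competitive equilibrium: 229 − 0.08q = 58.1 + 0.04q → q* = 1424.1667, p* = 115.0667.
At q = 904: demand price = 229 − 0.08·904 = 156.68; supply price = 58.1 + 0.04·904 = 94.26.
Δq = 1424.1667 − 904 = 520.1667; wedge = 156.68 − 94.26 = 62.42.
The triangle = ½ × 520.1667 × 62.42 = 16234.40.

16234.40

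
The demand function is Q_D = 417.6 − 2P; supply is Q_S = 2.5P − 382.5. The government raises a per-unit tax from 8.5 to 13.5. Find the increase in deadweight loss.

61.11

In inverse form: demand P = 208.8 − 0.5Q, supply P = 153 + 0.4Q.
Competitive equilibrium: 208.8 − 0.5Q = 153 + 0.4Q → Q* = 62, P* = 177.8.
For a per-unit tax t: ΔQ = t/0.9, so DWL = ½·t·(t/0.9) = t²/1.8.
At t = 8.5: DWL = 40.139. At t = 13.5: DWL = 101.25.
Increase = 101.25 − 40.139 = 61.11.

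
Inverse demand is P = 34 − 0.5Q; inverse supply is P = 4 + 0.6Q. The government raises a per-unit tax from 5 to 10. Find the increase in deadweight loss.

Competitive equilibrium: 34 − 0.5Q = 4 + 0.6Q → Q* = 27.2727, P* = 20.3636.
For a per-unit tax t: ΔQ = t/1.1, so DWL = ½·t·(t/1.1) = t²/2.2.
At t = 5: DWL = 11.364. At t = 10: DWL = 45.455.
Increase = 45.455 − 11.364 = 34.09.

34.09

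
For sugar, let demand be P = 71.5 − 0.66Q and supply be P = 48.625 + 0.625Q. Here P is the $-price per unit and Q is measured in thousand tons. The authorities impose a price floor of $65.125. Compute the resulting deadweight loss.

$42.60 thousand

Competitive equilibrium: 71.5 − 0.66Q = 48.625 + 0.625Q → Q* = 17.8016, P* = 59.751.
At the floor P = 65.125, quantity demanded = (71.5 − 65.125)/0.66 = 9.6591.
Sellers' marginal cost at Q' = 9.6591: 48.625 + 0.625·9.6591 = 54.6619.
ΔQ = 17.8016 − 9.6591 = 8.1425; wedge = 65.125 − 54.6619 = 10.4631.
DWL = ½ × 8.1425 × 10.4631 = $42.60 thousand.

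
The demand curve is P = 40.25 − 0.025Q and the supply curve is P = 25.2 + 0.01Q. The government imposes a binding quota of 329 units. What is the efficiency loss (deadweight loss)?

178.52

Competitive equilibrium: 40.25 − 0.025Q = 25.2 + 0.01Q → Q* = 430, P* = 29.5.
At Q = 329: demand price = 40.25 − 0.025·329 = 32.025; supply price = 25.2 + 0.01·329 = 28.49.
ΔQ = 430 − 329 = 101; wedge = 32.025 − 28.49 = 3.535.
Deadweight loss = ½ × 101 × 3.535 = 178.52.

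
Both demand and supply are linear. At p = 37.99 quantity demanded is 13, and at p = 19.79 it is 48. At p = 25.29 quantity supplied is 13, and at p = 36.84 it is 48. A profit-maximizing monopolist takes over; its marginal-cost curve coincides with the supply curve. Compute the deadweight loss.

47.80

Demand slope = (19.79 − 37.99)/(48 − 13) = −0.52, so p = 44.75 − 0.52q.
Supply slope = (36.84 − 25.29)/(48 − 13) = 0.33, so p = 21 + 0.33q.
Competitive equilibrium: 44.75 − 0.52q = 21 + 0.33q → q* = 27.9412, p* = 30.2206.
Marginal revenue: MR = 44.75 − 1.04q. Set MR = MC: 44.75 − 1.04q = 21 + 0.33q → q_m = 17.3358.
Price p_m = 44.75 − 0.52·17.3358 = 35.7354; MC(q_m) = 21 + 0.33·17.3358 = 26.7208.
Competitive q* = 27.9412, so Δq = 10.6054; wedge = 35.7354 − 26.7208 = 9.0146.
The triangle = ½ × 10.6054 × 9.0146 = 47.80.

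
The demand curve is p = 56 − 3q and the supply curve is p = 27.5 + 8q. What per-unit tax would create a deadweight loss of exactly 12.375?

Competitive equilibrium: 56 − 3q = 27.5 + 8q → q* = 2.5909, p* = 48.2273.
A tax t gives Δq = t/11 and wedge t, so DWL = t²/22.
t²/22 = 12.375 → t² = 272.25 → t = 16.5.

16.5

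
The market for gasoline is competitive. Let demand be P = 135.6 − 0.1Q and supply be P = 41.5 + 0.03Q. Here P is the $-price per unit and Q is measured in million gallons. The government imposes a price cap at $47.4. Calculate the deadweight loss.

$18064.68 million

Competitive equilibrium: 135.6 − 0.1Q = 41.5 + 0.03Q → Q* = 723.8462, P* = 63.2154.
At the ceiling P = 47.4, quantity supplied = (47.4 − 41.5)/0.03 = 196.6667.
Willingness to pay at Q' = 196.6667: 135.6 − 0.1·196.6667 = 115.9333.
ΔQ = 723.8462 − 196.6667 = 527.1795; wedge = 115.9333 − 47.4 = 68.5333.
Welfare loss = ½ × 527.1795 × 68.5333 = $18064.68 million.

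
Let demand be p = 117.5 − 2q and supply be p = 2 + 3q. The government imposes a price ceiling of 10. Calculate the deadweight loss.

1043.80

Competitive equilibrium: 117.5 − 2q = 2 + 3q → q* = 23.1, p* = 71.3.
At the ceiling p = 10, quantity supplied = (10 − 2)/3 = 2.6667.
Willingness to pay at q' = 2.6667: 117.5 − 2·2.6667 = 112.1666.
Δq = 23.1 − 2.6667 = 20.4333; wedge = 112.1666 − 10 = 102.1666.
DWL = ½ × 20.4333 × 102.1666 = 1043.80.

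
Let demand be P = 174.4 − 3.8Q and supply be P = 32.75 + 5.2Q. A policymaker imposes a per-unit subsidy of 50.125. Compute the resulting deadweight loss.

Competitive equilibrium: 174.4 − 3.8Q = 32.75 + 5.2Q → Q* = 15.7389, P* = 114.5922.
The subsidy lowers effective supply by 50.125: P = 5.2Q − 17.375.
New quantity: 174.4 − 3.8Q = 5.2Q − 17.375 → Q' = 21.3083.
Overproduction ΔQ = 21.3083 − 15.7389 = 5.5694; wedge = subsidy = 50.125.
Welfare loss = ½ × 5.5694 × 50.125 = 139.58.

139.58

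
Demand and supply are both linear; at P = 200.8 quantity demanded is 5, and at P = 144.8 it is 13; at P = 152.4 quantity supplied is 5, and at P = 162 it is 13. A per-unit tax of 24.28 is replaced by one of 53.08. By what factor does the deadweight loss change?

4.779

Demand slope = (144.8 − 200.8)/(13 − 5) = −7, so P = 235.8 − 7Q.
Supply slope = (162 − 152.4)/(13 − 5) = 1.2, so P = 146.4 + 1.2Q.
Competitive equilibrium: 235.8 − 7Q = 146.4 + 1.2Q → Q* = 10.9024, P* = 159.4829.
For a per-unit tax t: ΔQ = t/8.2, so DWL = ½·t·(t/8.2) = t²/16.4.
At t = 24.28: DWL = 35.946. At t = 53.08: DWL = 171.798.
Ratio = (53.08/24.28)² = 4.779.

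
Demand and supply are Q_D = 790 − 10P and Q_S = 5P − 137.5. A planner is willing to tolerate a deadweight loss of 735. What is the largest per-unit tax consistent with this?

In inverse form: demand P = 79 − 0.1Q, supply P = 27.5 + 0.2Q.
Competitive equilibrium: 79 − 0.1Q = 27.5 + 0.2Q → Q* = 171.6667, P* = 61.8333.
A tax t gives ΔQ = t/0.3 and wedge t, so DWL = t²/0.6.
t²/0.6 = 735 → t² = 441 → t = 21.

21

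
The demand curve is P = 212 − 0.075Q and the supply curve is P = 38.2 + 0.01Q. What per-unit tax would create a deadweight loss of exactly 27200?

Competitive equilibrium: 212 − 0.075Q = 38.2 + 0.01Q → Q* = 2044.7059, P* = 58.6471.
A tax t gives ΔQ = t/0.085 and wedge t, so DWL = t²/0.17.
t²/0.17 = 27200 → t² = 4624 → t = 68.

68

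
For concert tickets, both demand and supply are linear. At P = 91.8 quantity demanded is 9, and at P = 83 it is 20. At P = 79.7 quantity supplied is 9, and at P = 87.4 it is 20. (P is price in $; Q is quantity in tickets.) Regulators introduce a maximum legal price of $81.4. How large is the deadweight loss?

Demand slope = (83 − 91.8)/(20 − 9) = −0.8, so P = 99 − 0.8Q.
Supply slope = (87.4 − 79.7)/(20 − 9) = 0.7, so P = 73.4 + 0.7Q.
Competitive equilibrium: 99 − 0.8Q = 73.4 + 0.7Q → Q* = 17.0667, P* = 85.3467.
At the ceiling P = 81.4, quantity supplied = (81.4 − 73.4)/0.7 = 11.4286.
Willingness to pay at Q' = 11.4286: 99 − 0.8·11.4286 = 89.8571.
ΔQ = 17.0667 − 11.4286 = 5.6381; wedge = 89.8571 − 81.4 = 8.4571.
Welfare loss = ½ × 5.6381 × 8.4571 = $23.84.

$23.84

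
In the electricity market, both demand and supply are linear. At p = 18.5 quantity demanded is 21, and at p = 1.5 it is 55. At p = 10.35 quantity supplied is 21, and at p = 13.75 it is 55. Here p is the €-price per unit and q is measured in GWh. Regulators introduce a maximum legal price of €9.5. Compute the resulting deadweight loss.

Demand slope = (1.5 − 18.5)/(55 − 21) = −0.5, so p = 29 − 0.5q.
Supply slope = (13.75 − 10.35)/(55 − 21) = 0.1, so p = 8.25 + 0.1q.
Competitive equilibrium: 29 − 0.5q = 8.25 + 0.1q → q* = 34.5833, p* = 11.7083.
At the ceiling p = 9.5, quantity supplied = (9.5 − 8.25)/0.1 = 12.5.
Willingness to pay at q' = 12.5: 29 − 0.5·12.5 = 22.75.
Δq = 34.5833 − 12.5 = 22.0833; wedge = 22.75 − 9.5 = 13.25.
Deadweight loss = ½ × 22.0833 × 13.25 = €146.30.

€146.30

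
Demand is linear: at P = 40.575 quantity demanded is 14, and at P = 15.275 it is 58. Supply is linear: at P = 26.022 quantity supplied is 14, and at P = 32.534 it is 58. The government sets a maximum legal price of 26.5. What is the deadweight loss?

103.23

Demand slope = (15.275 − 40.575)/(58 − 14) = −0.575, so P = 48.625 − 0.575Q.
Supply slope = (32.534 − 26.022)/(58 − 14) = 0.148, so P = 23.95 + 0.148Q.
Competitive equilibrium: 48.625 − 0.575Q = 23.95 + 0.148Q → Q* = 34.1286, P* = 29.001.
At the ceiling P = 26.5, quantity supplied = (26.5 − 23.95)/0.148 = 17.2297.
Willingness to pay at Q' = 17.2297: 48.625 − 0.575·17.2297 = 38.7179.
ΔQ = 34.1286 − 17.2297 = 16.8989; wedge = 38.7179 − 26.5 = 12.2179.
DWL = ½ × 16.8989 × 12.2179 = 103.23.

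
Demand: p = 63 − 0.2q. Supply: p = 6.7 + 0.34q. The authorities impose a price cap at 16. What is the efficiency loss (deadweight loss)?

Competitive equilibrium: 63 − 0.2q = 6.7 + 0.34q → q* = 104.2593, p* = 42.1481.
At the ceiling p = 16, quantity supplied = (16 − 6.7)/0.34 = 27.3529.
Willingness to pay at q' = 27.3529: 63 − 0.2·27.3529 = 57.5294.
Δq = 104.2593 − 27.3529 = 76.9064; wedge = 57.5294 − 16 = 41.5294.
Deadweight loss = ½ × 76.9064 × 41.5294 = 1596.94.

1596.94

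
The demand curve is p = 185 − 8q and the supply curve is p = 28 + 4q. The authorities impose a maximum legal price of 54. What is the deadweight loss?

260.04

Competitive equilibrium: 185 − 8q = 28 + 4q → q* = 13.0833, p* = 80.3333.
At the ceiling p = 54, quantity supplied = (54 − 28)/4 = 6.5.
Willingness to pay at q' = 6.5: 185 − 8·6.5 = 133.
Δq = 13.0833 − 6.5 = 6.5833; wedge = 133 − 54 = 79.
DWL = ½ × 6.5833 × 79 = 260.04.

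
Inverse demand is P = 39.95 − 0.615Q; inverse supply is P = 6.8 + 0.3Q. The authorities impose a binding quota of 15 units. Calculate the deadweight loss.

206.19

Competitive equilibrium: 39.95 − 0.615Q = 6.8 + 0.3Q → Q* = 36.2295, P* = 17.6689.
At Q = 15: demand price = 39.95 − 0.615·15 = 30.725; supply price = 6.8 + 0.3·15 = 11.3.
ΔQ = 36.2295 − 15 = 21.2295; wedge = 30.725 − 11.3 = 19.425.
Welfare loss = ½ × 21.2295 × 19.425 = 206.19.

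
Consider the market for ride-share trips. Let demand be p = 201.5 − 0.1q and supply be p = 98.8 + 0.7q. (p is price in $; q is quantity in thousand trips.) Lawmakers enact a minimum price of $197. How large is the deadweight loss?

Competitive equilibrium: 201.5 − 0.1q = 98.8 + 0.7q → q* = 128.375, p* = 188.6625.
At the floor p = 197, quantity demanded = (201.5 − 197)/0.1 = 45.
Sellers' marginal cost at q' = 45: 98.8 + 0.7·45 = 130.3.
Δq = 128.375 − 45 = 83.375; wedge = 197 − 130.3 = 66.7.
Deadweight loss = ½ × 83.375 × 66.7 = $2780.56 thousand.

$2780.56 thousand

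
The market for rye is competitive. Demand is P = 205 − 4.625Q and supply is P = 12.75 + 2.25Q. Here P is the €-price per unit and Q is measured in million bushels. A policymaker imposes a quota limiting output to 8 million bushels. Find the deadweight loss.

Competitive equilibrium: 205 − 4.625Q = 12.75 + 2.25Q → Q* = 27.9636, P* = 75.6682.
At Q = 8: demand price = 205 − 4.625·8 = 168; supply price = 12.75 + 2.25·8 = 30.75.
ΔQ = 27.9636 − 8 = 19.9636; wedge = 168 − 30.75 = 137.25.
Welfare loss = ½ × 19.9636 × 137.25 = €1370 million.

€1370 million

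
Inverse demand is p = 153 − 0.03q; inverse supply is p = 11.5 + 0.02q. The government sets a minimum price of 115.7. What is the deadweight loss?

Competitive equilibrium: 153 − 0.03q = 11.5 + 0.02q → q* = 2830, p* = 68.1.
At the floor p = 115.7, quantity demanded = (153 − 115.7)/0.03 = 1243.33333.
Sellers' marginal cost at q' = 1243.33333: 11.5 + 0.02·1243.33333 = 36.36667.
Δq = 2830 − 1243.33333 = 1586.66667; wedge = 115.7 − 36.36667 = 79.33333.
DWL = ½ × 1586.66667 × 79.33333 = 62937.78.

62937.78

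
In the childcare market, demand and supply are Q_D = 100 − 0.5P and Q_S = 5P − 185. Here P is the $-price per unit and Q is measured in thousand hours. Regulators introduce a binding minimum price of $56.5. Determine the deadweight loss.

$6.03 thousand

In inverse form: demand P = 200 − 2Q, supply P = 37 + 0.2Q.
Competitive equilibrium: 200 − 2Q = 37 + 0.2Q → Q* = 74.0909, P* = 51.8182.
At the floor P = 56.5, quantity demanded = (200 − 56.5)/2 = 71.75.
Sellers' marginal cost at Q' = 71.75: 37 + 0.2·71.75 = 51.35.
ΔQ = 74.0909 − 71.75 = 2.3409; wedge = 56.5 − 51.35 = 5.15.
DWL = ½ × 2.3409 × 5.15 = $6.03 thousand.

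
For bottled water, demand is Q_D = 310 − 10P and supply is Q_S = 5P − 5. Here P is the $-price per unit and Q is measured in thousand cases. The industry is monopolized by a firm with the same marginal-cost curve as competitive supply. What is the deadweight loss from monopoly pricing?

In inverse form: demand P = 31 − 0.1Q, supply P = 1 + 0.2Q.
Competitive equilibrium: 31 − 0.1Q = 1 + 0.2Q → Q* = 100, P* = 21.
Marginal revenue: MR = 31 − 0.2Q. Set MR = MC: 31 − 0.2Q = 1 + 0.2Q → Q_m = 75.
Price P_m = 31 − 0.1·75 = 23.5; MC(Q_m) = 1 + 0.2·75 = 16.
Competitive Q* = 100, so ΔQ = 25; wedge = 23.5 − 16 = 7.5.
Welfare loss = ½ × 25 × 7.5 = $93.75 thousand.

$93.75 thousand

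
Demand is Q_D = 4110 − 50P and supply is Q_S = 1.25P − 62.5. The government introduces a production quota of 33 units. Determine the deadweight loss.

In inverse form: demand P = 82.2 − 0.02Q, supply P = 50 + 0.8Q.
Competitive equilibrium: 82.2 − 0.02Q = 50 + 0.8Q → Q* = 39.2683, P* = 81.4146.
At Q = 33: demand price = 82.2 − 0.02·33 = 81.54; supply price = 50 + 0.8·33 = 76.4.
ΔQ = 39.2683 − 33 = 6.2683; wedge = 81.54 − 76.4 = 5.14.
Welfare loss = ½ × 6.2683 × 5.14 = 16.11.

16.11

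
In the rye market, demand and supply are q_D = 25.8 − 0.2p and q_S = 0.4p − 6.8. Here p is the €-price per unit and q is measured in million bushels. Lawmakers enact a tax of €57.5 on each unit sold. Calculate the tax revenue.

€417.83 million

In inverse form: demand p = 129 − 5q, supply p = 17 + 2.5q.
Competitive equilibrium: 129 − 5q = 17 + 2.5q → q* = 14.93333, p* = 54.33333.
With the tax, the buyer price exceeds the seller price by 57.5: (129 − 5q) − (17 + 2.5q) = 57.5 → q' = 7.26667.
Tax revenue = 57.5 × 7.26667 = €417.83 million.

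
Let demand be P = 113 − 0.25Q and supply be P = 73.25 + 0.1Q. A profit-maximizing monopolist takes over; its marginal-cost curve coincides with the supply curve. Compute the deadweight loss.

Competitive equilibrium: 113 − 0.25Q = 73.25 + 0.1Q → Q* = 113.5714, P* = 84.6071.
Marginal revenue: MR = 113 − 0.5Q. Set MR = MC: 113 − 0.5Q = 73.25 + 0.1Q → Q_m = 66.25.
Price P_m = 113 − 0.25·66.25 = 96.4375; MC(Q_m) = 73.25 + 0.1·66.25 = 79.875.
Competitive Q* = 113.5714, so ΔQ = 47.3214; wedge = 96.4375 − 79.875 = 16.5625.
DWL = ½ × 47.3214 × 16.5625 = 391.88.

391.88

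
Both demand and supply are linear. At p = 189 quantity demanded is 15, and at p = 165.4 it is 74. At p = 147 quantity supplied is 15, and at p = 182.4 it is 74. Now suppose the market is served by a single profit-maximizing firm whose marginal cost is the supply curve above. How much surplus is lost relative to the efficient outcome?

132.61

Demand slope = (165.4 − 189)/(74 − 15) = −0.4, so p = 195 − 0.4q.
Supply slope = (182.4 − 147)/(74 − 15) = 0.6, so p = 138 + 0.6q.
Competitive equilibrium: 195 − 0.4q = 138 + 0.6q → q* = 57, p* = 172.2.
Marginal revenue: MR = 195 − 0.8q. Set MR = MC: 195 − 0.8q = 138 + 0.6q → q_m = 40.7143.
Price p_m = 195 − 0.4·40.7143 = 178.7143; MC(q_m) = 138 + 0.6·40.7143 = 162.4286.
Competitive q* = 57, so Δq = 16.2857; wedge = 178.7143 − 162.4286 = 16.2857.
Welfare loss = ½ × 16.2857 × 16.2857 = 132.61.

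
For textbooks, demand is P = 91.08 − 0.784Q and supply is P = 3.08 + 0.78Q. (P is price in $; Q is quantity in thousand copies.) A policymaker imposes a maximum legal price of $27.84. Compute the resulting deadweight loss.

Competitive equilibrium: 91.08 − 0.784Q = 3.08 + 0.78Q → Q* = 56.266, P* = 46.9675.
At the ceiling P = 27.84, quantity supplied = (27.84 − 3.08)/0.78 = 31.7436.
Willingness to pay at Q' = 31.7436: 91.08 − 0.784·31.7436 = 66.193.
ΔQ = 56.266 − 31.7436 = 24.5224; wedge = 66.193 − 27.84 = 38.353.
The triangle = ½ × 24.5224 × 38.353 = $470.25 thousand.

$470.25 thousand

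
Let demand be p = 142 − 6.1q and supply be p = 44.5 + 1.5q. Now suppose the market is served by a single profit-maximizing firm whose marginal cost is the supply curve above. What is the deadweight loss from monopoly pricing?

Competitive equilibrium: 142 − 6.1q = 44.5 + 1.5q → q* = 12.8289, p* = 63.7434.
Marginal revenue: MR = 142 − 12.2q. Set MR = MC: 142 − 12.2q = 44.5 + 1.5q → q_m = 7.1168.
Price p_m = 142 − 6.1·7.1168 = 98.5875; MC(q_m) = 44.5 + 1.5·7.1168 = 55.1752.
Competitive q* = 12.8289, so Δq = 5.7121; wedge = 98.5875 − 55.1752 = 43.4123.
DWL = ½ × 5.7121 × 43.4123 = 123.99.

123.99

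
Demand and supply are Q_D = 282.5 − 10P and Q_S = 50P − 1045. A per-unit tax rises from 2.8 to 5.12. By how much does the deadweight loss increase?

In inverse form: demand P = 28.25 − 0.1Q, supply P = 20.9 + 0.02Q.
Competitive equilibrium: 28.25 − 0.1Q = 20.9 + 0.02Q → Q* = 61.25, P* = 22.125.
For a per-unit tax t: ΔQ = t/0.12, so DWL = ½·t·(t/0.12) = t²/0.24.
At t = 2.8: DWL = 32.667. At t = 5.12: DWL = 109.227.
Increase = 109.227 − 32.667 = 76.56.

76.56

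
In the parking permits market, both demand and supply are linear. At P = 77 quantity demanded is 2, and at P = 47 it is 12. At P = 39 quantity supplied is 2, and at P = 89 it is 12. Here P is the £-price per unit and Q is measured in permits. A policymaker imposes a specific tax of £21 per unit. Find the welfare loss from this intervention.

£27.56

Demand slope = (47 − 77)/(12 − 2) = −3, so P = 83 − 3Q.
Supply slope = (89 − 39)/(12 − 2) = 5, so P = 29 + 5Q.
Competitive equilibrium: 83 − 3Q = 29 + 5Q → Q* = 6.75, P* = 62.75.
With the tax, the buyer price exceeds the seller price by 21: (83 − 3Q) − (29 + 5Q) = 21 → Q' = 4.125.
ΔQ = 6.75 − 4.125 = 2.625; the wedge equals the tax, 21.
Deadweight loss = ½ × 2.625 × 21 = £27.56.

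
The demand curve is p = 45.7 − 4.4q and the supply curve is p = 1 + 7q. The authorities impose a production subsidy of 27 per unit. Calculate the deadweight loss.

Competitive equilibrium: 45.7 − 4.4q = 1 + 7q → q* = 3.9211, p* = 28.4474.
The subsidy lowers effective supply by 27: p = 7q − 26.
New quantity: 45.7 − 4.4q = 7q − 26 → q' = 6.2895.
Overproduction Δq = 6.2895 − 3.9211 = 2.3684; wedge = subsidy = 27.
The triangle = ½ × 2.3684 × 27 = 31.97.

31.97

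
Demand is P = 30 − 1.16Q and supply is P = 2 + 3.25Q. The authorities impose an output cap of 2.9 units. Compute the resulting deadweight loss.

Competitive equilibrium: 30 − 1.16Q = 2 + 3.25Q → Q* = 6.3492, P* = 22.6349.
At Q = 2.9: demand price = 30 − 1.16·2.9 = 26.636; supply price = 2 + 3.25·2.9 = 11.425.
ΔQ = 6.3492 − 2.9 = 3.4492; wedge = 26.636 − 11.425 = 15.211.
Welfare loss = ½ × 3.4492 × 15.211 = 26.23.

26.23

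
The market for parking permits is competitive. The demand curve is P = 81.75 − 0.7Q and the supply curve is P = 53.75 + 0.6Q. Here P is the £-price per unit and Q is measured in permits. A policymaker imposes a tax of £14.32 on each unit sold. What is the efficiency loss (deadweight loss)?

£78.87

Competitive equilibrium: 81.75 − 0.7Q = 53.75 + 0.6Q → Q* = 21.5385, P* = 66.6731.
With the tax, the buyer price exceeds the seller price by 14.32: (81.75 − 0.7Q) − (53.75 + 0.6Q) = 14.32 → Q' = 10.5231.
ΔQ = 21.5385 − 10.5231 = 11.0154; the wedge equals the tax, 14.32.
Welfare loss = ½ × 11.0154 × 14.32 = £78.87.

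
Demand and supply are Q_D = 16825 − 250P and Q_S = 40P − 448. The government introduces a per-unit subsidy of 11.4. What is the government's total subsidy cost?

In inverse form: demand P = 67.3 − 0.004Q, supply P = 11.2 + 0.025Q.
Competitive equilibrium: 67.3 − 0.004Q = 11.2 + 0.025Q → Q* = 1934.4828, P* = 59.5621.
The subsidy lowers effective supply by 11.4: P = 0.025Q − 0.2.
New quantity: 67.3 − 0.004Q = 0.025Q − 0.2 → Q' = 2327.5862.
Total subsidy cost = 11.4 × 2327.5862 = 26534.48.

26534.48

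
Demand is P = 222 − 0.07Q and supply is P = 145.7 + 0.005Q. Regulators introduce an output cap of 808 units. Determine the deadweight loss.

Competitive equilibrium: 222 − 0.07Q = 145.7 + 0.005Q → Q* = 1017.3333, P* = 150.7867.
At Q = 808: demand price = 222 − 0.07·808 = 165.44; supply price = 145.7 + 0.005·808 = 149.74.
ΔQ = 1017.3333 − 808 = 209.3333; wedge = 165.44 − 149.74 = 15.7.
DWL = ½ × 209.3333 × 15.7 = 1643.27.

1643.27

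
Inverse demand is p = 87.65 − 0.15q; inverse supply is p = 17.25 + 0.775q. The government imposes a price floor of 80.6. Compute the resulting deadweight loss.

391.87

Competitive equilibrium: 87.65 − 0.15q = 17.25 + 0.775q → q* = 76.1081, p* = 76.2338.
At the floor p = 80.6, quantity demanded = (87.65 − 80.6)/0.15 = 47.
Sellers' marginal cost at q' = 47: 17.25 + 0.775·47 = 53.675.
Δq = 76.1081 − 47 = 29.1081; wedge = 80.6 − 53.675 = 26.925.
DWL = ½ × 29.1081 × 26.925 = 391.87.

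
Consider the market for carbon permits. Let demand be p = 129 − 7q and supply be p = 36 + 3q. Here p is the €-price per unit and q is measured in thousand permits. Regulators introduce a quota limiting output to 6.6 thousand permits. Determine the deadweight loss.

€36.45 thousand

Competitive equilibrium: 129 − 7q = 36 + 3q → q* = 9.3, p* = 63.9.
At q = 6.6: demand price = 129 − 7·6.6 = 82.8; supply price = 36 + 3·6.6 = 55.8.
Δq = 9.3 − 6.6 = 2.7; wedge = 82.8 − 55.8 = 27.
Welfare loss = ½ × 2.7 × 27 = €36.45 thousand.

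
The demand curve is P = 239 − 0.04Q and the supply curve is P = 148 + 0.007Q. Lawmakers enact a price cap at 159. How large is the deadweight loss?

3126.36

Competitive equilibrium: 239 − 0.04Q = 148 + 0.007Q → Q* = 1936.1702, P* = 161.5532.
At the ceiling P = 159, quantity supplied = (159 − 148)/0.007 = 1571.4286.
Willingness to pay at Q' = 1571.4286: 239 − 0.04·1571.4286 = 176.1429.
ΔQ = 1936.1702 − 1571.4286 = 364.7416; wedge = 176.1429 − 159 = 17.1429.
The triangle = ½ × 364.7416 × 17.1429 = 3126.36.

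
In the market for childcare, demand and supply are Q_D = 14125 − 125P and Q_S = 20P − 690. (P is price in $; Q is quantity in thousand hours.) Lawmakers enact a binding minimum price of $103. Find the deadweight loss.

In inverse form: demand P = 113 − 0.008Q, supply P = 34.5 + 0.05Q.
Competitive equilibrium: 113 − 0.008Q = 34.5 + 0.05Q → Q* = 1353.4483, P* = 102.1724.
At the floor P = 103, quantity demanded = (113 − 103)/0.008 = 1250.
Sellers' marginal cost at Q' = 1250: 34.5 + 0.05·1250 = 97.
ΔQ = 1353.4483 − 1250 = 103.4483; wedge = 103 − 97 = 6.
The triangle = ½ × 103.4483 × 6 = $310.34 thousand.

$310.34 thousand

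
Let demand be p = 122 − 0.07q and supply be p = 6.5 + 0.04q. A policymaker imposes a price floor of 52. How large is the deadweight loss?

Competitive equilibrium: 122 − 0.07q = 6.5 + 0.04q → q* = 1050, p* = 48.5.
At the floor p = 52, quantity demanded = (122 − 52)/0.07 = 1000.
Sellers' marginal cost at q' = 1000: 6.5 + 0.04·1000 = 46.5.
Δq = 1050 − 1000 = 50; wedge = 52 − 46.5 = 5.5.
Welfare loss = ½ × 50 × 5.5 = 137.50.

137.50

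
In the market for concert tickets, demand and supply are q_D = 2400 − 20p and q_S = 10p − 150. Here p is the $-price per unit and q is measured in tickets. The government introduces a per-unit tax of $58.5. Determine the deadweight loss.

In inverse form: demand p = 120 − 0.05q, supply p = 15 + 0.1q.
Competitive equilibrium: 120 − 0.05q = 15 + 0.1q → q* = 700, p* = 85.
With the tax, the buyer price exceeds the seller price by 58.5: (120 − 0.05q) − (15 + 0.1q) = 58.5 → q' = 310.
Δq = 700 − 310 = 390; the wedge equals the tax, 58.5.
DWL = ½ × 390 × 58.5 = $11407.50.

$11407.50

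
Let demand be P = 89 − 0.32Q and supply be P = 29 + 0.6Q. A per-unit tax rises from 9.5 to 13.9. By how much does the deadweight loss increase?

Competitive equilibrium: 89 − 0.32Q = 29 + 0.6Q → Q* = 65.2174, P* = 68.1304.
For a per-unit tax t: ΔQ = t/0.92, so DWL = ½·t·(t/0.92) = t²/1.84.
At t = 9.5: DWL = 49.049. At t = 13.9: DWL = 105.005.
Increase = 105.005 − 49.049 = 55.96.

55.96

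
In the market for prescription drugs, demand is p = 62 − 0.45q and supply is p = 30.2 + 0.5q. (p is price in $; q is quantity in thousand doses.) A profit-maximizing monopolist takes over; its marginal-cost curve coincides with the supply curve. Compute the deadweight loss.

$54.99 thousand

Competitive equilibrium: 62 − 0.45q = 30.2 + 0.5q → q* = 33.4737, p* = 46.9368.
Marginal revenue: MR = 62 − 0.9q. Set MR = MC: 62 − 0.9q = 30.2 + 0.5q → q_m = 22.7143.
Price p_m = 62 − 0.45·22.7143 = 51.7786; MC(q_m) = 30.2 + 0.5·22.7143 = 41.5572.
Competitive q* = 33.4737, so Δq = 10.7594; wedge = 51.7786 − 41.5572 = 10.2214.
Deadweight loss = ½ × 10.7594 × 10.2214 = $54.99 thousand.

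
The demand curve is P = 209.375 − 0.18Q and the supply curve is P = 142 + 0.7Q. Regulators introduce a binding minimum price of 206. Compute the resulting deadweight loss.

1470.61

Competitive equilibrium: 209.375 − 0.18Q = 142 + 0.7Q → Q* = 76.5625, P* = 195.5938.
At the floor P = 206, quantity demanded = (209.375 − 206)/0.18 = 18.75.
Sellers' marginal cost at Q' = 18.75: 142 + 0.7·18.75 = 155.125.
ΔQ = 76.5625 − 18.75 = 57.8125; wedge = 206 − 155.125 = 50.875.
The triangle = ½ × 57.8125 × 50.875 = 1470.61.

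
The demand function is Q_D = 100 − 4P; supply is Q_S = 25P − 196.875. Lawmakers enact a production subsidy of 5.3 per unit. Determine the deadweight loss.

48.43

In inverse form: demand P = 25 − 0.25Q, supply P = 7.875 + 0.04Q.
Competitive equilibrium: 25 − 0.25Q = 7.875 + 0.04Q → Q* = 59.0517, P* = 10.2371.
The subsidy lowers effective supply by 5.3: P = 2.575 + 0.04Q.
New quantity: 25 − 0.25Q = 2.575 + 0.04Q → Q' = 77.3276.
Overproduction ΔQ = 77.3276 − 59.0517 = 18.2759; wedge = subsidy = 5.3.
DWL = ½ × 18.2759 × 5.3 = 48.43.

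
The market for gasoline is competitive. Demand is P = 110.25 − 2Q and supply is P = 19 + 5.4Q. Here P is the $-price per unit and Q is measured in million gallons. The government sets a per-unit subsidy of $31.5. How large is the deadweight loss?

$67.04 million

Competitive equilibrium: 110.25 − 2Q = 19 + 5.4Q → Q* = 12.3311, P* = 85.5878.
The subsidy lowers effective supply by 31.5: P = 5.4Q − 12.5.
New quantity: 110.25 − 2Q = 5.4Q − 12.5 → Q' = 16.5878.
Overproduction ΔQ = 16.5878 − 12.3311 = 4.2567; wedge = subsidy = 31.5.
Deadweight loss = ½ × 4.2567 × 31.5 = $67.04 million.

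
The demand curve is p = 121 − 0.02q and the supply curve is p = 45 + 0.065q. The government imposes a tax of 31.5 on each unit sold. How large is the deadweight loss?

5836.76

Competitive equilibrium: 121 − 0.02q = 45 + 0.065q → q* = 894.1176, p* = 103.1176.
With the tax, the buyer price exceeds the seller price by 31.5: (121 − 0.02q) − (45 + 0.065q) = 31.5 → q' = 523.5294.
Δq = 894.1176 − 523.5294 = 370.5882; the wedge equals the tax, 31.5.
Welfare loss = ½ × 370.5882 × 31.5 = 5836.76.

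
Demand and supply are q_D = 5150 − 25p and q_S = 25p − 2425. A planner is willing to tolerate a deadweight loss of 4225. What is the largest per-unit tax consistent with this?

26

In inverse form: demand p = 206 − 0.04q, supply p = 97 + 0.04q.
Competitive equilibrium: 206 − 0.04q = 97 + 0.04q → q* = 1362.5, p* = 151.5.
A tax t gives Δq = t/0.08 and wedge t, so DWL = t²/0.16.
t²/0.16 = 4225 → t² = 676 → t = 26.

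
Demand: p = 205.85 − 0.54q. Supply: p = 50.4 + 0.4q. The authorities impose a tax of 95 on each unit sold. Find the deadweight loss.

4800.53

Competitive equilibrium: 205.85 − 0.54q = 50.4 + 0.4q → q* = 165.3723, p* = 116.5489.
With the tax, the buyer price exceeds the seller price by 95: (205.85 − 0.54q) − (50.4 + 0.4q) = 95 → q' = 64.3085.
Δq = 165.3723 − 64.3085 = 101.0638; the wedge equals the tax, 95.
DWL = ½ × 101.0638 × 95 = 4800.53.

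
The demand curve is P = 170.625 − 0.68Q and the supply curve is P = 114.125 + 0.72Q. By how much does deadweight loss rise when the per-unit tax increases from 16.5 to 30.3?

Competitive equilibrium: 170.625 − 0.68Q = 114.125 + 0.72Q → Q* = 40.3571, P* = 143.1821.
For a per-unit tax t: ΔQ = t/1.4, so DWL = ½·t·(t/1.4) = t²/2.8.
At t = 16.5: DWL = 97.232. At t = 30.3: DWL = 327.889.
Increase = 327.889 − 97.232 = 230.66.

230.66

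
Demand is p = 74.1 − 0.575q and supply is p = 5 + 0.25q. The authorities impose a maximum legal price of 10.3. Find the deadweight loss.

Competitive equilibrium: 74.1 − 0.575q = 5 + 0.25q → q* = 83.7576, p* = 25.9394.
At the ceiling p = 10.3, quantity supplied = (10.3 − 5)/0.25 = 21.2.
Willingness to pay at q' = 21.2: 74.1 − 0.575·21.2 = 61.91.
Δq = 83.7576 − 21.2 = 62.5576; wedge = 61.91 − 10.3 = 51.61.
The triangle = ½ × 62.5576 × 51.61 = 1614.30.

1614.30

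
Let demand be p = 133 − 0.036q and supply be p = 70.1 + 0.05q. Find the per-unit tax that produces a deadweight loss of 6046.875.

32.25

Competitive equilibrium: 133 − 0.036q = 70.1 + 0.05q → q* = 731.3953, p* = 106.6698.
A tax t gives Δq = t/0.086 and wedge t, so DWL = t²/0.172.
t²/0.172 = 6046.875 → t² = 1040.0625 → t = 32.25.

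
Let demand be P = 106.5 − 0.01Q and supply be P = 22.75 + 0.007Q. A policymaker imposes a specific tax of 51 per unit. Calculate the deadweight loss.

Competitive equilibrium: 106.5 − 0.01Q = 22.75 + 0.007Q → Q* = 4926.4706, P* = 57.2353.
With the tax, the buyer price exceeds the seller price by 51: (106.5 − 0.01Q) − (22.75 + 0.007Q) = 51 → Q' = 1926.4706.
ΔQ = 4926.4706 − 1926.4706 = 3000; the wedge equals the tax, 51.
The triangle = ½ × 3000 × 51 = 76500.

76500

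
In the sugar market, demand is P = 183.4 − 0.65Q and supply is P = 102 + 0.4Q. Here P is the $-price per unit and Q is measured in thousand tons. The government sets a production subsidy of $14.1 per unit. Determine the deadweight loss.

Competitive equilibrium: 183.4 − 0.65Q = 102 + 0.4Q → Q* = 77.5238, P* = 133.0095.
The subsidy lowers effective supply by 14.1: P = 87.9 + 0.4Q.
New quantity: 183.4 − 0.65Q = 87.9 + 0.4Q → Q' = 90.9524.
Overproduction ΔQ = 90.9524 − 77.5238 = 13.4286; wedge = subsidy = 14.1.
Welfare loss = ½ × 13.4286 × 14.1 = $94.67 thousand.

$94.67 thousand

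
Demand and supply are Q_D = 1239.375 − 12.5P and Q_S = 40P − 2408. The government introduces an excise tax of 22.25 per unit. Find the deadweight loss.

In inverse form: demand P = 99.15 − 0.08Q, supply P = 60.2 + 0.025Q.
Competitive equilibrium: 99.15 − 0.08Q = 60.2 + 0.025Q → Q* = 370.9524, P* = 69.4738.
With the tax, the buyer price exceeds the seller price by 22.25: (99.15 − 0.08Q) − (60.2 + 0.025Q) = 22.25 → Q' = 159.0476.
ΔQ = 370.9524 − 159.0476 = 211.9048; the wedge equals the tax, 22.25.
DWL = ½ × 211.9048 × 22.25 = 2357.44.

2357.44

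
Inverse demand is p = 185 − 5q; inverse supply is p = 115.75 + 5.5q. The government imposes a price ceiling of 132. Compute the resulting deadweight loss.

69.59

Competitive equilibrium: 185 − 5q = 115.75 + 5.5q → q* = 6.5952, p* = 152.0238.
At the ceiling p = 132, quantity supplied = (132 − 115.75)/5.5 = 2.9545.
Willingness to pay at q' = 2.9545: 185 − 5·2.9545 = 170.2275.
Δq = 6.5952 − 2.9545 = 3.6407; wedge = 170.2275 − 132 = 38.2275.
The triangle = ½ × 3.6407 × 38.2275 = 69.59.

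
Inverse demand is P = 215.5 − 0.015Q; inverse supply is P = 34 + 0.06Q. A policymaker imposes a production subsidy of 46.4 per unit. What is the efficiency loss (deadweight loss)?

Competitive equilibrium: 215.5 − 0.015Q = 34 + 0.06Q → Q* = 2420, P* = 179.2.
The subsidy lowers effective supply by 46.4: P = 0.06Q − 12.4.
New quantity: 215.5 − 0.015Q = 0.06Q − 12.4 → Q' = 3038.6667.
Overproduction ΔQ = 3038.6667 − 2420 = 618.6667; wedge = subsidy = 46.4.
Deadweight loss = ½ × 618.6667 × 46.4 = 14353.07.

14353.07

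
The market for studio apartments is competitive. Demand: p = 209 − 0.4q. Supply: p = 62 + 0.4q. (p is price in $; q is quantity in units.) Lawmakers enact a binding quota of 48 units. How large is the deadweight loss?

$7371.225

Competitive equilibrium: 209 − 0.4q = 62 + 0.4q → q* = 183.75, p* = 135.5.
At q = 48: demand price = 209 − 0.4·48 = 189.8; supply price = 62 + 0.4·48 = 81.2.
Δq = 183.75 − 48 = 135.75; wedge = 189.8 − 81.2 = 108.6.
The triangle = ½ × 135.75 × 108.6 = $7371.225.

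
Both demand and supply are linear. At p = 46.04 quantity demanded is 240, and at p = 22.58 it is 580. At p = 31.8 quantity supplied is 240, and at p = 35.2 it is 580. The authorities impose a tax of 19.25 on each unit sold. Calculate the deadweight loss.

Demand slope = (22.58 − 46.04)/(580 − 240) = −0.069, so p = 62.6 − 0.069q.
Supply slope = (35.2 − 31.8)/(580 − 240) = 0.01, so p = 29.4 + 0.01q.
Competitive equilibrium: 62.6 − 0.069q = 29.4 + 0.01q → q* = 420.2532, p* = 33.6025.
With the tax, the buyer price exceeds the seller price by 19.25: (62.6 − 0.069q) − (29.4 + 0.01q) = 19.25 → q' = 176.5823.
Δq = 420.2532 − 176.5823 = 243.6709; the wedge equals the tax, 19.25.
Deadweight loss = ½ × 243.6709 × 19.25 = 2345.33.

2345.33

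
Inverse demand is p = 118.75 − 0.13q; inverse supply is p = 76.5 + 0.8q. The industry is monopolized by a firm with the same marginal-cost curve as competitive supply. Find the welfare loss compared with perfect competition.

Competitive equilibrium: 118.75 − 0.13q = 76.5 + 0.8q → q* = 45.4301, p* = 112.8441.
Marginal revenue: MR = 118.75 − 0.26q. Set MR = MC: 118.75 − 0.26q = 76.5 + 0.8q → q_m = 39.8585.
Price p_m = 118.75 − 0.13·39.8585 = 113.5684; MC(q_m) = 76.5 + 0.8·39.8585 = 108.3868.
Competitive q* = 45.4301, so Δq = 5.5716; wedge = 113.5684 − 108.3868 = 5.1816.
Deadweight loss = ½ × 5.5716 × 5.1816 = 14.43.

14.43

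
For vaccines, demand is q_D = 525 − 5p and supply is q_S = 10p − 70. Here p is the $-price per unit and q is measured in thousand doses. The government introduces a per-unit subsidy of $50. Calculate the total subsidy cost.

In inverse form: demand p = 105 − 0.2q, supply p = 7 + 0.1q.
Competitive equilibrium: 105 − 0.2q = 7 + 0.1q → q* = 326.6667, p* = 39.6667.
The subsidy lowers effective supply by 50: p = 0.1q − 43.
New quantity: 105 − 0.2q = 0.1q − 43 → q' = 493.3333.
Total subsidy cost = 50 × 493.3333 = $24666.67 thousand.

$24666.67 thousand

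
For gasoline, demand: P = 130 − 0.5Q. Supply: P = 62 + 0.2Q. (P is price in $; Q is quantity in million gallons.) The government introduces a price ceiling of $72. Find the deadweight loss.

Competitive equilibrium: 130 − 0.5Q = 62 + 0.2Q → Q* = 97.1429, P* = 81.4286.
At the ceiling P = 72, quantity supplied = (72 − 62)/0.2 = 50.
Willingness to pay at Q' = 50: 130 − 0.5·50 = 105.
ΔQ = 97.1429 − 50 = 47.1429; wedge = 105 − 72 = 33.
DWL = ½ × 47.1429 × 33 = $777.86 million.

$777.86 million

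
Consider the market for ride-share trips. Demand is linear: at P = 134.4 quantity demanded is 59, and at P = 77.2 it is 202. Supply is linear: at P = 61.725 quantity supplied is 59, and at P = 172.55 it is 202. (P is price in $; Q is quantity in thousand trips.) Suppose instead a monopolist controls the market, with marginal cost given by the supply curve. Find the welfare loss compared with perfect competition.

Demand slope = (77.2 − 134.4)/(202 − 59) = −0.4, so P = 158 − 0.4Q.
Supply slope = (172.55 − 61.725)/(202 − 59) = 0.775, so P = 16 + 0.775Q.
Competitive equilibrium: 158 − 0.4Q = 16 + 0.775Q → Q* = 120.8511, P* = 109.6596.
Marginal revenue: MR = 158 − 0.8Q. Set MR = MC: 158 − 0.8Q = 16 + 0.775Q → Q_m = 90.1587.
Price P_m = 158 − 0.4·90.1587 = 121.9365; MC(Q_m) = 16 + 0.775·90.1587 = 85.873.
Competitive Q* = 120.8511, so ΔQ = 30.6924; wedge = 121.9365 − 85.873 = 36.0635.
DWL = ½ × 30.6924 × 36.0635 = $553.44 thousand.

$553.44 thousand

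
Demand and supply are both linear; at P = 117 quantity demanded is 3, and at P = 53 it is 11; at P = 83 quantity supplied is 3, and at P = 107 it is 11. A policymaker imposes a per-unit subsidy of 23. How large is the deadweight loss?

24.05

Demand slope = (53 − 117)/(11 − 3) = −8, so P = 141 − 8Q.
Supply slope = (107 − 83)/(11 − 3) = 3, so P = 74 + 3Q.
Competitive equilibrium: 141 − 8Q = 74 + 3Q → Q* = 6.0909, P* = 92.2727.
The subsidy lowers effective supply by 23: P = 51 + 3Q.
New quantity: 141 − 8Q = 51 + 3Q → Q' = 8.1818.
Overproduction ΔQ = 8.1818 − 6.0909 = 2.0909; wedge = subsidy = 23.
DWL = ½ × 2.0909 × 23 = 24.05.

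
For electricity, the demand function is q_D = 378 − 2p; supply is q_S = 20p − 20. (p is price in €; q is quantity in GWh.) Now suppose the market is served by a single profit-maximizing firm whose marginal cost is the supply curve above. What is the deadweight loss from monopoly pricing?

In inverse form: demand p = 189 − 0.5q, supply p = 1 + 0.05q.
Competitive equilibrium: 189 − 0.5q = 1 + 0.05q → q* = 341.8182, p* = 18.0909.
Marginal revenue: MR = 189 − q. Set MR = MC: 189 − q = 1 + 0.05q → q_m = 179.0476.
Price p_m = 189 − 0.5·179.0476 = 99.4762; MC(q_m) = 1 + 0.05·179.0476 = 9.9524.
Competitive q* = 341.8182, so Δq = 162.7706; wedge = 99.4762 − 9.9524 = 89.5238.
The triangle = ½ × 162.7706 × 89.5238 = €7285.92.

€7285.92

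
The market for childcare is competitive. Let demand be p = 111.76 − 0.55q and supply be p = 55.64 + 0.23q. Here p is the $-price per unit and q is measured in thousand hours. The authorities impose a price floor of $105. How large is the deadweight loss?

$1388.03 thousand

Competitive equilibrium: 111.76 − 0.55q = 55.64 + 0.23q → q* = 71.9487, p* = 72.1882.
At the floor p = 105, quantity demanded = (111.76 − 105)/0.55 = 12.2909.
Sellers' marginal cost at q' = 12.2909: 55.64 + 0.23·12.2909 = 58.4669.
Δq = 71.9487 − 12.2909 = 59.6578; wedge = 105 − 58.4669 = 46.5331.
Deadweight loss = ½ × 59.6578 × 46.5331 = $1388.03 thousand.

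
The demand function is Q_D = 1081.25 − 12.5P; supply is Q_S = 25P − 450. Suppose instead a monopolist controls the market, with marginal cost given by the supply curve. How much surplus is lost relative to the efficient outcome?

In inverse form: demand P = 86.5 − 0.08Q, supply P = 18 + 0.04Q.
Competitive equilibrium: 86.5 − 0.08Q = 18 + 0.04Q → Q* = 570.8333, P* = 40.8333.
Marginal revenue: MR = 86.5 − 0.16Q. Set MR = MC: 86.5 − 0.16Q = 18 + 0.04Q → Q_m = 342.5.
Price P_m = 86.5 − 0.08·342.5 = 59.1; MC(Q_m) = 18 + 0.04·342.5 = 31.7.
Competitive Q* = 570.8333, so ΔQ = 228.3333; wedge = 59.1 − 31.7 = 27.4.
DWL = ½ × 228.3333 × 27.4 = 3128.17.

3128.17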